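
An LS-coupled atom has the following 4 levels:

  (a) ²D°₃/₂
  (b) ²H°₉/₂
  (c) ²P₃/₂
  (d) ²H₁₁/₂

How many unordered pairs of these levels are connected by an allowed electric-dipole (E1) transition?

(a)–(b): forbidden (parity, ΔL, ΔJ).
(a)–(c): allowed.
(a)–(d): forbidden (ΔL, ΔJ).
(b)–(c): forbidden (ΔL, ΔJ).
(b)–(d): allowed.
(c)–(d): forbidden (parity, ΔL, ΔJ).
Allowed pairs: 2 of 6.

2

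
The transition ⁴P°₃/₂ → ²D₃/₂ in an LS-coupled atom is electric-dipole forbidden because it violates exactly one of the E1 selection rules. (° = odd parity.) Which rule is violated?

the ΔS = 0 rule

Reading off the term symbols: S 3/2→1/2, L 1→2, J 3/2→3/2, parity odd→even.
Parity must change: odd → even — satisfied.
ΔS = 0: S: 3/2 → 1/2 — violated.
ΔL = 0, ±1 (not L=0↔0): L: 1 → 2, ΔL = +1 — satisfied.
ΔJ = 0, ±1 (not J=0↔0): J: 3/2 → 3/2, ΔJ = +0 — satisfied.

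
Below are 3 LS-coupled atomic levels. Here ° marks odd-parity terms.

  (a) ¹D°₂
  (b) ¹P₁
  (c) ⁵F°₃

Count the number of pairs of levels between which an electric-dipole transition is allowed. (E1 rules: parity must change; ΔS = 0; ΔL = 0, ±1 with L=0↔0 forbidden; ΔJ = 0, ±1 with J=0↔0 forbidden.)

1

(a)–(b): allowed.
(a)–(c): forbidden (parity, ΔS).
(b)–(c): forbidden (ΔS, ΔL, ΔJ).
Allowed pairs: 1 of 3.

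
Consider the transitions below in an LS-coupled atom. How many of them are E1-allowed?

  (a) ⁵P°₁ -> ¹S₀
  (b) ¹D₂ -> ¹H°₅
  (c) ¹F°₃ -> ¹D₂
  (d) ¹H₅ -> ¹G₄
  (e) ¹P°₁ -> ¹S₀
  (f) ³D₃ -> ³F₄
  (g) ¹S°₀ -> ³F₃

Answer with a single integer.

2

(a) forbidden (ΔS fails)
(b) forbidden (ΔL, ΔJ fail)
(c) allowed
(d) forbidden (parity fails)
(e) allowed
(f) forbidden (parity fails)
(g) forbidden (ΔS, ΔL, ΔJ fail)
Total allowed: 2 of 7.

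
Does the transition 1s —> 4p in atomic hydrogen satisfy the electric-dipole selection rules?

allowed

Initial l = 0, final l = 1, so Δl = +1. E1 requires Δl = ±1: ok.
All E1 selection rules are satisfied.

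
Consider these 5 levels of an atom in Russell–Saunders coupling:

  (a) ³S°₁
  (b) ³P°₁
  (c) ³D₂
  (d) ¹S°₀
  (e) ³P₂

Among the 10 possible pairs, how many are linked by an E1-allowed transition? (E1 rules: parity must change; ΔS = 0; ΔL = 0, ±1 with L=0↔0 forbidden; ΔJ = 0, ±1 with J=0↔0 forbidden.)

3

(a)–(b): forbidden (parity).
(a)–(c): forbidden (ΔL).
(a)–(d): forbidden (parity, ΔS, ΔL).
(a)–(e): allowed.
(b)–(c): allowed.
(b)–(d): forbidden (parity, ΔS).
(b)–(e): allowed.
(c)–(d): forbidden (ΔS, ΔL, ΔJ).
(c)–(e): forbidden (parity).
(d)–(e): forbidden (ΔS, ΔJ).
Allowed pairs: 3 of 10.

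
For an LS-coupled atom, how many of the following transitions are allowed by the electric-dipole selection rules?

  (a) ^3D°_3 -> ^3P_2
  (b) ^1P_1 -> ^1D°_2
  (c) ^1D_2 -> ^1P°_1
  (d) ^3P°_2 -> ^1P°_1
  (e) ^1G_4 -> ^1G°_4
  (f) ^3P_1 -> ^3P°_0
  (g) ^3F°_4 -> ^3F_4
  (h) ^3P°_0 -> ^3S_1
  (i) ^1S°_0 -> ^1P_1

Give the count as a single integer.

(a) allowed
(b) allowed
(c) allowed
(d) forbidden (parity, ΔS fail)
(e) allowed
(f) allowed
(g) allowed
(h) allowed
(i) allowed
Total allowed: 8 of 9.

8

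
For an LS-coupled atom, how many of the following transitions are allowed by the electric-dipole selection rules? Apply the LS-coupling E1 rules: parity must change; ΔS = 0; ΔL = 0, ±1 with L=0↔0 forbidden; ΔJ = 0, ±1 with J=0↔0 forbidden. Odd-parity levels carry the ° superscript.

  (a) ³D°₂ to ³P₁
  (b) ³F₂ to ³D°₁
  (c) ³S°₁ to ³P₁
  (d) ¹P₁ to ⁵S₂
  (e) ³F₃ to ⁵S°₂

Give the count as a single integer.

(a) allowed
(b) allowed
(c) allowed
(d) forbidden (parity, ΔS fail)
(e) forbidden (ΔS, ΔL fail)
Total allowed: 3 of 5.

3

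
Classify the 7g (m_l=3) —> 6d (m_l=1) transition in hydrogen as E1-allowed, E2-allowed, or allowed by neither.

E2

Δl = 2 − 4 = -2; l_i + l_f = 6.
Δm_l = -2.
E1 (Δl = ±1, |Δm_l| ≤ 1): not satisfied.
E2 (Δl = 0,±2, l_i+l_f ≥ 2, |Δm_l| ≤ 2): satisfied.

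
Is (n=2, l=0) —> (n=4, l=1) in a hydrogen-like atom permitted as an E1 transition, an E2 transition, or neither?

Δl = 1 − 0 = +1; l_i + l_f = 1.
E1 (Δl = ±1): satisfied.
E2 (Δl = 0,±2, l_i+l_f ≥ 2): not satisfied.

E1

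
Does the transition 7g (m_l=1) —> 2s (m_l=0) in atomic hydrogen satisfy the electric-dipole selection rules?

Δl = 0 − 4 = -4; the E1 rule Δl = ±1 is ✗.
m_l: 1 → 0 (Δm_l = -1). |Δm_l| ≤ 1 ✓.
The transition is electric-dipole forbidden.

forbidden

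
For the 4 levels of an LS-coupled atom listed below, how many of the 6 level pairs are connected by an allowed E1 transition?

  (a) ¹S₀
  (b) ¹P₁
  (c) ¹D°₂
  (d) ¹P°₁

3

(a)–(b): forbidden (parity).
(a)–(c): forbidden (ΔL, ΔJ).
(a)–(d): allowed.
(b)–(c): allowed.
(b)–(d): allowed.
(c)–(d): forbidden (parity).
Allowed pairs: 3 of 6.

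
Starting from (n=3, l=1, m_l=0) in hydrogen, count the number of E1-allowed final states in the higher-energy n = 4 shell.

E1 requires Δl = ±1, so l_f ∈ {0, 2}; with 0 ≤ l_f ≤ n_f−1 = 3, the allowed l_f values are {0, 2}.
For l_f = 0: m_f ∈ {m_i−1, m_i, m_i+1} ∩ [−0, 0] = {0} → 1 state.
For l_f = 2: m_f ∈ {m_i−1, m_i, m_i+1} ∩ [−2, 2] = {-1, 0, 1} → 3 states.
Total: 4.

4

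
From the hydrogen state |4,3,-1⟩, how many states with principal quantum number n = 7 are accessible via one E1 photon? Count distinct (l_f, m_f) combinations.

6

E1 requires Δl = ±1, so l_f ∈ {2, 4}; with 0 ≤ l_f ≤ n_f−1 = 6, the allowed l_f values are {2, 4}.
For l_f = 2: m_f ∈ {m_i−1, m_i, m_i+1} ∩ [−2, 2] = {-2, -1, 0} → 3 states.
For l_f = 4: m_f ∈ {m_i−1, m_i, m_i+1} ∩ [−4, 4] = {-2, -1, 0} → 3 states.
Total: 6.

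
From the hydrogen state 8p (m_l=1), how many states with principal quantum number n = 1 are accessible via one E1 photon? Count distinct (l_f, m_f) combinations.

E1 requires Δl = ±1, so l_f ∈ {0, 2}; with 0 ≤ l_f ≤ n_f−1 = 0, the allowed l_f values are {0}.
For l_f = 0: m_f ∈ {m_i−1, m_i, m_i+1} ∩ [−0, 0] = {0} → 1 state.
Total: 1.

1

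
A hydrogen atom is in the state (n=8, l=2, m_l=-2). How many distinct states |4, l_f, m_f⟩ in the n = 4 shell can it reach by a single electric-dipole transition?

E1 requires Δl = ±1, so l_f ∈ {1, 3}; with 0 ≤ l_f ≤ n_f−1 = 3, the allowed l_f values are {1, 3}.
For l_f = 1: m_f ∈ {m_i−1, m_i, m_i+1} ∩ [−1, 1] = {-1} → 1 state.
For l_f = 3: m_f ∈ {m_i−1, m_i, m_i+1} ∩ [−3, 3] = {-3, -2, -1} → 3 states.
Total: 4.

4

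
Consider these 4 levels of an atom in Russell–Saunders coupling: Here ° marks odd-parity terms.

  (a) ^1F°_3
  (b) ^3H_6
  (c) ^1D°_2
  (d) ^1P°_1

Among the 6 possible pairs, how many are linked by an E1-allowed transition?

0

(a)–(b): forbidden (ΔS, ΔL, ΔJ).
(a)–(c): forbidden (parity).
(a)–(d): forbidden (parity, ΔL, ΔJ).
(b)–(c): forbidden (ΔS, ΔL, ΔJ).
(b)–(d): forbidden (ΔS, ΔL, ΔJ).
(c)–(d): forbidden (parity).
Allowed pairs: 0 of 6.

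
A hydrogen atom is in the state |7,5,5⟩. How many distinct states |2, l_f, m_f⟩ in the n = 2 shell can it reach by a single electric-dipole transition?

E1 requires l_f ∈ {4, 6}, but neither lies in [0, 1], so no final state is reachable.
Total: 0.

0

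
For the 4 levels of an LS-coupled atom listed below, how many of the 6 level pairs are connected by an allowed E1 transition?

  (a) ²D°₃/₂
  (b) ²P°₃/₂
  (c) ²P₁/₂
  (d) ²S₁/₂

(a)–(b): forbidden (parity).
(a)–(c): allowed.
(a)–(d): forbidden (ΔL).
(b)–(c): allowed.
(b)–(d): allowed.
(c)–(d): forbidden (parity).
Allowed pairs: 3 of 6.

3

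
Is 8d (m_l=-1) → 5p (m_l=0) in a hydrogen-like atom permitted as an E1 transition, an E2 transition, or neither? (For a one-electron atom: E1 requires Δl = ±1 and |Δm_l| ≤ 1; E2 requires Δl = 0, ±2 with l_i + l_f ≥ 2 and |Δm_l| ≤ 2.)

Δl = 1 − 2 = -1; l_i + l_f = 3.
Δm_l = +1.
E1 (Δl = ±1, |Δm_l| ≤ 1): satisfied.
E2 (Δl = 0,±2, l_i+l_f ≥ 2, |Δm_l| ≤ 2): not satisfied.

E1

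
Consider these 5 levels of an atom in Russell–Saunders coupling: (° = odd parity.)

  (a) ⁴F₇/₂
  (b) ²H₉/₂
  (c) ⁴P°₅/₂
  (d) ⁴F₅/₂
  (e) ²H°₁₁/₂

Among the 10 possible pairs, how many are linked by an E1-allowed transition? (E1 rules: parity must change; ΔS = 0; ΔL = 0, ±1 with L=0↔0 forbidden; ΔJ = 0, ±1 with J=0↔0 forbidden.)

(a)–(b): forbidden (parity, ΔS, ΔL).
(a)–(c): forbidden (ΔL).
(a)–(d): forbidden (parity).
(a)–(e): forbidden (ΔS, ΔL, ΔJ).
(b)–(c): forbidden (ΔS, ΔL, ΔJ).
(b)–(d): forbidden (parity, ΔS, ΔL, ΔJ).
(b)–(e): allowed.
(c)–(d): forbidden (ΔL).
(c)–(e): forbidden (parity, ΔS, ΔL, ΔJ).
(d)–(e): forbidden (ΔS, ΔL, ΔJ).
Allowed pairs: 1 of 10.

1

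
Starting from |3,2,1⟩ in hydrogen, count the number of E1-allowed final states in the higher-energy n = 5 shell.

5

E1 requires Δl = ±1, so l_f ∈ {1, 3}; with 0 ≤ l_f ≤ n_f−1 = 4, the allowed l_f values are {1, 3}.
For l_f = 1: m_f ∈ {m_i−1, m_i, m_i+1} ∩ [−1, 1] = {0, 1} → 2 states.
For l_f = 3: m_f ∈ {m_i−1, m_i, m_i+1} ∩ [−3, 3] = {0, 1, 2} → 3 states.
Total: 5.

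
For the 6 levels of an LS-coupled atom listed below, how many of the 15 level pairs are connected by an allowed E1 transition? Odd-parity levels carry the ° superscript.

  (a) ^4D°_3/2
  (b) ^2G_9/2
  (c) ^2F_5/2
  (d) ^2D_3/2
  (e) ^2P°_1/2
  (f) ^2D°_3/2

3

(a)–(b): forbidden (ΔS, ΔL, ΔJ).
(a)–(c): forbidden (ΔS).
(a)–(d): forbidden (ΔS).
(a)–(e): forbidden (parity, ΔS).
(a)–(f): forbidden (parity, ΔS).
(b)–(c): forbidden (parity, ΔJ).
(b)–(d): forbidden (parity, ΔL, ΔJ).
(b)–(e): forbidden (ΔL, ΔJ).
(b)–(f): forbidden (ΔL, ΔJ).
(c)–(d): forbidden (parity).
(c)–(e): forbidden (ΔL, ΔJ).
(c)–(f): allowed.
(d)–(e): allowed.
(d)–(f): allowed.
(e)–(f): forbidden (parity).
Allowed pairs: 3 of 15.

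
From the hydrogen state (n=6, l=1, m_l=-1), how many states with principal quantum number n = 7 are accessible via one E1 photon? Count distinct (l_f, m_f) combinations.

E1 requires Δl = ±1, so l_f ∈ {0, 2}; with 0 ≤ l_f ≤ n_f−1 = 6, the allowed l_f values are {0, 2}.
For l_f = 0: m_f ∈ {m_i−1, m_i, m_i+1} ∩ [−0, 0] = {0} → 1 state.
For l_f = 2: m_f ∈ {m_i−1, m_i, m_i+1} ∩ [−2, 2] = {-2, -1, 0} → 3 states.
Total: 4.

4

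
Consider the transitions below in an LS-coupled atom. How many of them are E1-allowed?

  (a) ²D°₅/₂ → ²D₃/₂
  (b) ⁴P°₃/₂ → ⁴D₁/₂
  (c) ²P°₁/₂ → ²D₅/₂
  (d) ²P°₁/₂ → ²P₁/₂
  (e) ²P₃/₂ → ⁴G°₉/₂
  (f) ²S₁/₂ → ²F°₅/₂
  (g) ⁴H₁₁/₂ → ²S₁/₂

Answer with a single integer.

3

(a) allowed
(b) allowed
(c) forbidden (ΔJ fails)
(d) allowed
(e) forbidden (ΔS, ΔL, ΔJ fail)
(f) forbidden (ΔL, ΔJ fail)
(g) forbidden (parity, ΔS, ΔL, ΔJ fail)
Total allowed: 3 of 7.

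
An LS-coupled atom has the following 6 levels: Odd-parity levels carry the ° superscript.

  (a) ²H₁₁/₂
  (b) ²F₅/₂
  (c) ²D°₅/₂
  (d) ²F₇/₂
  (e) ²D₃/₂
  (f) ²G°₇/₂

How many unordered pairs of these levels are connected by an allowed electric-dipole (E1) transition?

(a)–(b): forbidden (parity, ΔL, ΔJ).
(a)–(c): forbidden (ΔL, ΔJ).
(a)–(d): forbidden (parity, ΔL, ΔJ).
(a)–(e): forbidden (parity, ΔL, ΔJ).
(a)–(f): forbidden (ΔJ).
(b)–(c): allowed.
(b)–(d): forbidden (parity).
(b)–(e): forbidden (parity).
(b)–(f): allowed.
(c)–(d): allowed.
(c)–(e): allowed.
(c)–(f): forbidden (parity, ΔL).
(d)–(e): forbidden (parity, ΔJ).
(d)–(f): allowed.
(e)–(f): forbidden (ΔL, ΔJ).
Allowed pairs: 5 of 15.

5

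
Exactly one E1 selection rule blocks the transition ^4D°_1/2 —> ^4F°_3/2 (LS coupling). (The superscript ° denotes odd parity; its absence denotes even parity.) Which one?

parity

Reading off the term symbols: S 3/2→3/2, L 2→3, J 1/2→3/2, parity odd→odd.
Parity must change: odd → odd — fails.
ΔS = 0: S: 3/2 → 3/2 — passes.
ΔJ = 0, ±1 (not J=0↔0): J: 1/2 → 3/2, ΔJ = +1 — passes.
ΔL = 0, ±1 (not L=0↔0): L: 2 → 3, ΔL = +1 — passes.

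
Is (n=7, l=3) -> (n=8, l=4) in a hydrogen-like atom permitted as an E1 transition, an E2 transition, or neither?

E1

Δl = 4 − 3 = +1; l_i + l_f = 7.
E1 (Δl = ±1): satisfied.
E2 (Δl = 0,±2, l_i+l_f ≥ 2): not satisfied.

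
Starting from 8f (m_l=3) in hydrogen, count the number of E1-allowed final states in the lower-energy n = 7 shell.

4

E1 requires Δl = ±1, so l_f ∈ {2, 4}; with 0 ≤ l_f ≤ n_f−1 = 6, the allowed l_f values are {2, 4}.
For l_f = 2: m_f ∈ {m_i−1, m_i, m_i+1} ∩ [−2, 2] = {2} → 1 state.
For l_f = 4: m_f ∈ {m_i−1, m_i, m_i+1} ∩ [−4, 4] = {2, 3, 4} → 3 states.
Total: 4.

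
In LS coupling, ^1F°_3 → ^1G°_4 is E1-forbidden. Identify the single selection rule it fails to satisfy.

Parity must change: odd → odd — violated.
ΔS = 0: S: 0 → 0 — satisfied.
ΔL = 0, ±1 (not L=0↔0): L: 3 → 4, ΔL = +1 — satisfied.
ΔJ = 0, ±1 (not J=0↔0): J: 3 → 4, ΔJ = +1 — satisfied.

parity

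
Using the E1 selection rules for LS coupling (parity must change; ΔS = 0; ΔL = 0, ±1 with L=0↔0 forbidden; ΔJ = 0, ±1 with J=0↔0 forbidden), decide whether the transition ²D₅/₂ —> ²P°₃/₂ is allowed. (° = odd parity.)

allowed

Reading off the term symbols: S 1/2→1/2, L 2→1, J 5/2→3/2, parity even→odd.
Parity must change: even → odd — satisfied.
ΔS = 0: S: 1/2 → 1/2 — satisfied.
ΔL = 0, ±1 (not L=0↔0): L: 2 → 1, ΔL = -1 — satisfied.
ΔJ = 0, ±1 (not J=0↔0): J: 5/2 → 3/2, ΔJ = -1 — satisfied.
All four E1 rules are satisfied.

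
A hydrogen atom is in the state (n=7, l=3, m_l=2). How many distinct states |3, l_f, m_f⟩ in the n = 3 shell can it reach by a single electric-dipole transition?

2

E1 requires Δl = ±1, so l_f ∈ {2, 4}; with 0 ≤ l_f ≤ n_f−1 = 2, the allowed l_f values are {2}.
For l_f = 2: m_f ∈ {m_i−1, m_i, m_i+1} ∩ [−2, 2] = {1, 2} → 2 states.
Total: 2.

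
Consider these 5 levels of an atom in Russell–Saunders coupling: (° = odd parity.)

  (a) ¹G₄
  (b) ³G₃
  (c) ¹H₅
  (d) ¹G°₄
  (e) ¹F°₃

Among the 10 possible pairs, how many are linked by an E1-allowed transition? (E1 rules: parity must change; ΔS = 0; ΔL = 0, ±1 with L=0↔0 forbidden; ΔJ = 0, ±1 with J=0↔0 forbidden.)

3

(a)–(b): forbidden (parity, ΔS).
(a)–(c): forbidden (parity).
(a)–(d): allowed.
(a)–(e): allowed.
(b)–(c): forbidden (parity, ΔS, ΔJ).
(b)–(d): forbidden (ΔS).
(b)–(e): forbidden (ΔS).
(c)–(d): allowed.
(c)–(e): forbidden (ΔL, ΔJ).
(d)–(e): forbidden (parity).
Allowed pairs: 3 of 10.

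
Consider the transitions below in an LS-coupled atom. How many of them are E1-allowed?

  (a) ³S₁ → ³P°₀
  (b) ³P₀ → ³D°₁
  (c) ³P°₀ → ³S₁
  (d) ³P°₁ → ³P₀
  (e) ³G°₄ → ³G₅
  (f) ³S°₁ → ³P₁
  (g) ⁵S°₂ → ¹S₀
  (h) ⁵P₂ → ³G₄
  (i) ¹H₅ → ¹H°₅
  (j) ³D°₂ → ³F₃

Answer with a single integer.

8

(a) allowed
(b) allowed
(c) allowed
(d) allowed
(e) allowed
(f) allowed
(g) forbidden (ΔS, ΔL, ΔJ fail)
(h) forbidden (parity, ΔS, ΔL, ΔJ fail)
(i) allowed
(j) allowed
Total allowed: 8 of 10.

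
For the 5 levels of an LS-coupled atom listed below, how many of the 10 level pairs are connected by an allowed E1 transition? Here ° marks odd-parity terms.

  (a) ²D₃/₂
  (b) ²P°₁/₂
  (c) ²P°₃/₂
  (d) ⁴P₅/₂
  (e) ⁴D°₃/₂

3

(a)–(b): allowed.
(a)–(c): allowed.
(a)–(d): forbidden (parity, ΔS).
(a)–(e): forbidden (ΔS).
(b)–(c): forbidden (parity).
(b)–(d): forbidden (ΔS, ΔJ).
(b)–(e): forbidden (parity, ΔS).
(c)–(d): forbidden (ΔS).
(c)–(e): forbidden (parity, ΔS).
(d)–(e): allowed.
Allowed pairs: 3 of 10.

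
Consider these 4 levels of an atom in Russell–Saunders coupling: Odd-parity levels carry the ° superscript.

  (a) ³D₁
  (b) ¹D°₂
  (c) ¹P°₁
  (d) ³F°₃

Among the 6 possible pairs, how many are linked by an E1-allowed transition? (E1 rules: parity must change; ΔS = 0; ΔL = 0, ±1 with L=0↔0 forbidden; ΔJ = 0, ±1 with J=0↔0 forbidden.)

(a)–(b): forbidden (ΔS).
(a)–(c): forbidden (ΔS).
(a)–(d): forbidden (ΔJ).
(b)–(c): forbidden (parity).
(b)–(d): forbidden (parity, ΔS).
(c)–(d): forbidden (parity, ΔS, ΔL, ΔJ).
Allowed pairs: 0 of 6.

0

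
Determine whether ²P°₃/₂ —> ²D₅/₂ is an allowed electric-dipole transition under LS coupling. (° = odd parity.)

Reading off the term symbols: S 1/2→1/2, L 1→2, J 3/2→5/2, parity odd→even.
Parity must change: odd → even — passes.
ΔS = 0: S: 1/2 → 1/2 — passes.
ΔL = 0, ±1 (not L=0↔0): L: 1 → 2, ΔL = +1 — passes.
ΔJ = 0, ±1 (not J=0↔0): J: 3/2 → 5/2, ΔJ = +1 — passes.
All four E1 rules are satisfied.

allowed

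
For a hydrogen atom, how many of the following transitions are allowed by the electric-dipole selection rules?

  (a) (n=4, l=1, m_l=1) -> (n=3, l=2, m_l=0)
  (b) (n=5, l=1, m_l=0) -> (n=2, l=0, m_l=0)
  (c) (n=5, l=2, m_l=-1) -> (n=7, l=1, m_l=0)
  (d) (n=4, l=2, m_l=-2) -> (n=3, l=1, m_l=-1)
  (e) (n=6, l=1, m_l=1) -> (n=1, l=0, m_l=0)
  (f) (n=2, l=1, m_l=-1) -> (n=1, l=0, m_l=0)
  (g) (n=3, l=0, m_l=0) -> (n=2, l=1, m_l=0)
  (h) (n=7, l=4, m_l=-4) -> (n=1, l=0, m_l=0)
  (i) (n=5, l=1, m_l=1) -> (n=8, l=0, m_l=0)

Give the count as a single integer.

(a) allowed
(b) allowed
(c) allowed
(d) allowed
(e) allowed
(f) allowed
(g) allowed
(h) forbidden — Δl = -4 (E1 requires Δl = ±1); Δm_l = +4 (E1 requires Δm_l = 0, ±1)
(i) allowed
Total allowed: 8 of 9.

8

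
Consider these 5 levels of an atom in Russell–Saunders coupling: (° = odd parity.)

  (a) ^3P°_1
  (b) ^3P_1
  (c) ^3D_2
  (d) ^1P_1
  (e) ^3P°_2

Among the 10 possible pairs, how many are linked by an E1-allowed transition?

(a)–(b): allowed.
(a)–(c): allowed.
(a)–(d): forbidden (ΔS).
(a)–(e): forbidden (parity).
(b)–(c): forbidden (parity).
(b)–(d): forbidden (parity, ΔS).
(b)–(e): allowed.
(c)–(d): forbidden (parity, ΔS).
(c)–(e): allowed.
(d)–(e): forbidden (ΔS).
Allowed pairs: 4 of 10.

4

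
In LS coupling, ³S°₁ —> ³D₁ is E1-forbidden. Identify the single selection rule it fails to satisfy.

Parity must change: odd → even — passes.
ΔS = 0: S: 1 → 1 — passes.
ΔL = 0, ±1 (not L=0↔0): L: 0 → 2, ΔL = +2 — fails.
ΔJ = 0, ±1 (not J=0↔0): J: 1 → 1, ΔJ = +0 — passes.

the ΔL = 0, ±1 rule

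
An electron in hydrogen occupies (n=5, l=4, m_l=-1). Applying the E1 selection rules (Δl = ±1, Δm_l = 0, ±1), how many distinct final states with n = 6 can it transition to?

E1 requires Δl = ±1, so l_f ∈ {3, 5}; with 0 ≤ l_f ≤ n_f−1 = 5, the allowed l_f values are {3, 5}.
For l_f = 3: m_f ∈ {m_i−1, m_i, m_i+1} ∩ [−3, 3] = {-2, -1, 0} → 3 states.
For l_f = 5: m_f ∈ {m_i−1, m_i, m_i+1} ∩ [−5, 5] = {-2, -1, 0} → 3 states.
Total: 6.

6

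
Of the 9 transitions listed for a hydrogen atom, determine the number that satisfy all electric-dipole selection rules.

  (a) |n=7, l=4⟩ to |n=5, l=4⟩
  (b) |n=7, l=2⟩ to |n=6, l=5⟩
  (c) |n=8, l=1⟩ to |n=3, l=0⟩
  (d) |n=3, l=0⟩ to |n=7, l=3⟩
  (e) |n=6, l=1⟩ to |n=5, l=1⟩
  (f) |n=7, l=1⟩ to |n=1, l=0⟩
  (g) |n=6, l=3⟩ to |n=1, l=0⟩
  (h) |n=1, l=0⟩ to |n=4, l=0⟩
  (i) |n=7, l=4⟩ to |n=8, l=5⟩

3

(a) forbidden — Δl = +0 (E1 requires Δl = ±1)
(b) forbidden — Δl = +3 (E1 requires Δl = ±1)
(c) allowed
(d) forbidden — Δl = +3 (E1 requires Δl = ±1)
(e) forbidden — Δl = +0 (E1 requires Δl = ±1)
(f) allowed
(g) forbidden — Δl = -3 (E1 requires Δl = ±1)
(h) forbidden — Δl = +0 (E1 requires Δl = ±1)
(i) allowed
Total allowed: 3 of 9.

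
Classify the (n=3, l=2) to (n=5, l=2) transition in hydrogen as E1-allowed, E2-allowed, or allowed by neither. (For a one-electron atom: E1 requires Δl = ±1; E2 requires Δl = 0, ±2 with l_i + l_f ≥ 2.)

Δl = 2 − 2 = +0; l_i + l_f = 4.
E1 (Δl = ±1): not satisfied.
E2 (Δl = 0,±2, l_i+l_f ≥ 2): satisfied.

E2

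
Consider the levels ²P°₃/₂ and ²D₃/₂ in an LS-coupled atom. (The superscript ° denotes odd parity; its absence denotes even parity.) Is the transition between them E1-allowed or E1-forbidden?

Parity must change: odd → even — ✓.
ΔS = 0: S: 1/2 → 1/2 — ✓.
ΔL = 0, ±1 (not L=0↔0): L: 1 → 2, ΔL = +1 — ✓.
ΔJ = 0, ±1 (not J=0↔0): J: 3/2 → 3/2, ΔJ = +0 — ✓.
All four E1 rules are satisfied.

allowed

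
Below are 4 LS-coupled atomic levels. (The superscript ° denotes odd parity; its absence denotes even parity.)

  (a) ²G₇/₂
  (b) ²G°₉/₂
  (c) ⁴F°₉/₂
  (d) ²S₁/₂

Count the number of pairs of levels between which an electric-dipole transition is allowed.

(a)–(b): allowed.
(a)–(c): forbidden (ΔS).
(a)–(d): forbidden (parity, ΔL, ΔJ).
(b)–(c): forbidden (parity, ΔS).
(b)–(d): forbidden (ΔL, ΔJ).
(c)–(d): forbidden (ΔS, ΔL, ΔJ).
Allowed pairs: 1 of 6.

1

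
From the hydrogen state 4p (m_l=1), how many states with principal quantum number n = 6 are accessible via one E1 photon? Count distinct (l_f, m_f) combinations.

E1 requires Δl = ±1, so l_f ∈ {0, 2}; with 0 ≤ l_f ≤ n_f−1 = 5, the allowed l_f values are {0, 2}.
For l_f = 0: m_f ∈ {m_i−1, m_i, m_i+1} ∩ [−0, 0] = {0} → 1 state.
For l_f = 2: m_f ∈ {m_i−1, m_i, m_i+1} ∩ [−2, 2] = {0, 1, 2} → 3 states.
Total: 4.

4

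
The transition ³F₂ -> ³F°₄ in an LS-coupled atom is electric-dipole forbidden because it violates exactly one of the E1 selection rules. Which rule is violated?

the ΔJ = 0, ±1 rule

Reading off the term symbols: S 1→1, L 3→3, J 2→4, parity even→odd.
Parity must change: even → odd — passes.
ΔS = 0: S: 1 → 1 — passes.
ΔL = 0, ±1 (not L=0↔0): L: 3 → 3, ΔL = +0 — passes.
ΔJ = 0, ±1 (not J=0↔0): J: 2 → 4, ΔJ = +2 — fails.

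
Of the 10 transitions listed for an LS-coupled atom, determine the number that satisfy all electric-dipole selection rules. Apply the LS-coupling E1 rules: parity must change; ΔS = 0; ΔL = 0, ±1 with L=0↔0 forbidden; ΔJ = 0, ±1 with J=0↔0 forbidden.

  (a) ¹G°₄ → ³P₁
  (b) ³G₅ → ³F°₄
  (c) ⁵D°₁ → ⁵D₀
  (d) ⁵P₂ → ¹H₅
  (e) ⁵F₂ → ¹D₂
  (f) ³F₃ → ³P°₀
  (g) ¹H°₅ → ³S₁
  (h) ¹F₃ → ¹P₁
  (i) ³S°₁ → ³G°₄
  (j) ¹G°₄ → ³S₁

(a) forbidden (ΔS, ΔL, ΔJ fail)
(b) allowed
(c) allowed
(d) forbidden (parity, ΔS, ΔL, ΔJ fail)
(e) forbidden (parity, ΔS fail)
(f) forbidden (ΔL, ΔJ fail)
(g) forbidden (ΔS, ΔL, ΔJ fail)
(h) forbidden (parity, ΔL, ΔJ fail)
(i) forbidden (parity, ΔL, ΔJ fail)
(j) forbidden (ΔS, ΔL, ΔJ fail)
Total allowed: 2 of 10.

2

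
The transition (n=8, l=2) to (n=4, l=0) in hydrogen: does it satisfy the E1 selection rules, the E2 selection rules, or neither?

E2

Δl = 0 − 2 = -2; l_i + l_f = 2.
E1 (Δl = ±1): not satisfied.
E2 (Δl = 0,±2, l_i+l_f ≥ 2): satisfied.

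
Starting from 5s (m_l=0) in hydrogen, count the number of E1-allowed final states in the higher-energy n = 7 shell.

E1 requires Δl = ±1, so l_f ∈ {-1, 1}; with 0 ≤ l_f ≤ n_f−1 = 6, the allowed l_f values are {1}.
For l_f = 1: m_f ∈ {m_i−1, m_i, m_i+1} ∩ [−1, 1] = {-1, 0, 1} → 3 states.
Total: 3.

3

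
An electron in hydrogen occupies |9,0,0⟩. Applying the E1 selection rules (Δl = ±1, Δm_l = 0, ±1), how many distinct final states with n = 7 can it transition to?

3

E1 requires Δl = ±1, so l_f ∈ {-1, 1}; with 0 ≤ l_f ≤ n_f−1 = 6, the allowed l_f values are {1}.
For l_f = 1: m_f ∈ {m_i−1, m_i, m_i+1} ∩ [−1, 1] = {-1, 0, 1} → 3 states.
Total: 3.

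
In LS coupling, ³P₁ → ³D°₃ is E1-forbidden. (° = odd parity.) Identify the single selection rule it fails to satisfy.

Initial level: S=1, L=1, J=1, parity even. Final level: S=1, L=2, J=3, parity odd.
ΔJ = 0, ±1 (not J=0↔0): J: 1 → 3, ΔJ = +2 — violated.
ΔS = 0: S: 1 → 1 — satisfied.
ΔL = 0, ±1 (not L=0↔0): L: 1 → 2, ΔL = +1 — satisfied.
Parity must change: even → odd — satisfied.

the ΔJ = 0, ±1 rule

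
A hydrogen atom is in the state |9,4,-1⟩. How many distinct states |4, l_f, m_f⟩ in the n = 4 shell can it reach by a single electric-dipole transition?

3

E1 requires Δl = ±1, so l_f ∈ {3, 5}; with 0 ≤ l_f ≤ n_f−1 = 3, the allowed l_f values are {3}.
For l_f = 3: m_f ∈ {m_i−1, m_i, m_i+1} ∩ [−3, 3] = {-2, -1, 0} → 3 states.
Total: 3.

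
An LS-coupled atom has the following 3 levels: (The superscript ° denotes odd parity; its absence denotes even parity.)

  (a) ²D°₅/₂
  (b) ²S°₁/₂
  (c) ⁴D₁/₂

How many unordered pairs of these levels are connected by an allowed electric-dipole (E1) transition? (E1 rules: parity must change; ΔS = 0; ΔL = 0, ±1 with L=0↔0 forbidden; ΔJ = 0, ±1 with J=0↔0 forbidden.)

(a)–(b): forbidden (parity, ΔL, ΔJ).
(a)–(c): forbidden (ΔS, ΔJ).
(b)–(c): forbidden (ΔS, ΔL).
Allowed pairs: 0 of 3.

0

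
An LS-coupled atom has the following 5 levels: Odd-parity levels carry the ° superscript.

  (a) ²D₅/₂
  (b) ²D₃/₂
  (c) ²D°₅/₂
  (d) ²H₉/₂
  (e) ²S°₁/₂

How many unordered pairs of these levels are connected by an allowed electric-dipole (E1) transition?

(a)–(b): forbidden (parity).
(a)–(c): allowed.
(a)–(d): forbidden (parity, ΔL, ΔJ).
(a)–(e): forbidden (ΔL, ΔJ).
(b)–(c): allowed.
(b)–(d): forbidden (parity, ΔL, ΔJ).
(b)–(e): forbidden (ΔL).
(c)–(d): forbidden (ΔL, ΔJ).
(c)–(e): forbidden (parity, ΔL, ΔJ).
(d)–(e): forbidden (ΔL, ΔJ).
Allowed pairs: 2 of 10.

2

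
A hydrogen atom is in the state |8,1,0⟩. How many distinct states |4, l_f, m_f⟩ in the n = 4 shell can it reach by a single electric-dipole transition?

4

E1 requires Δl = ±1, so l_f ∈ {0, 2}; with 0 ≤ l_f ≤ n_f−1 = 3, the allowed l_f values are {0, 2}.
For l_f = 0: m_f ∈ {m_i−1, m_i, m_i+1} ∩ [−0, 0] = {0} → 1 state.
For l_f = 2: m_f ∈ {m_i−1, m_i, m_i+1} ∩ [−2, 2] = {-1, 0, 1} → 3 states.
Total: 4.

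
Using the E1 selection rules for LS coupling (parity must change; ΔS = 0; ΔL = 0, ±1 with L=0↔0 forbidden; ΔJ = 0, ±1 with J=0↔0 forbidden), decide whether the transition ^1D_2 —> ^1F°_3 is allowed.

allowed

Reading off the term symbols: S 0→0, L 2→3, J 2→3, parity even→odd.
Parity must change: even → odd — ✓.
ΔS = 0: S: 0 → 0 — ✓.
ΔL = 0, ±1 (not L=0↔0): L: 2 → 3, ΔL = +1 — ✓.
ΔJ = 0, ±1 (not J=0↔0): J: 2 → 3, ΔJ = +1 — ✓.
All four E1 rules are satisfied.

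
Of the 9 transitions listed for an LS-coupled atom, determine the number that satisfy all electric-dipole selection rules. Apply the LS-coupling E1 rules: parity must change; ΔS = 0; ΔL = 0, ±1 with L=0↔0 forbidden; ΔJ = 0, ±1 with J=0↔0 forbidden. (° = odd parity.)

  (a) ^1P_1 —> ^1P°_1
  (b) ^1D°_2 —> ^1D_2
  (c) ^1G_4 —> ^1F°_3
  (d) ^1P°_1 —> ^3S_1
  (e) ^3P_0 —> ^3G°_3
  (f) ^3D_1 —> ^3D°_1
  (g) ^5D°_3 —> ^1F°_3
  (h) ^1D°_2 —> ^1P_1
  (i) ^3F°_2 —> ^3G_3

6

(a) allowed
(b) allowed
(c) allowed
(d) forbidden (ΔS fails)
(e) forbidden (ΔL, ΔJ fail)
(f) allowed
(g) forbidden (parity, ΔS fail)
(h) allowed
(i) allowed
Total allowed: 6 of 9.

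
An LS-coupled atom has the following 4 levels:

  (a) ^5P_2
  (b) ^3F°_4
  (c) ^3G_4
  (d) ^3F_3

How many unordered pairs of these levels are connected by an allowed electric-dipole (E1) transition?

(a)–(b): forbidden (ΔS, ΔL, ΔJ).
(a)–(c): forbidden (parity, ΔS, ΔL, ΔJ).
(a)–(d): forbidden (parity, ΔS, ΔL).
(b)–(c): allowed.
(b)–(d): allowed.
(c)–(d): forbidden (parity).
Allowed pairs: 2 of 6.

2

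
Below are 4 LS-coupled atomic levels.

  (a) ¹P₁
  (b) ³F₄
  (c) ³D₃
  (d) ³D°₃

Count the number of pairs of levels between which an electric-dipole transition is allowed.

2

(a)–(b): forbidden (parity, ΔS, ΔL, ΔJ).
(a)–(c): forbidden (parity, ΔS, ΔJ).
(a)–(d): forbidden (ΔS, ΔJ).
(b)–(c): forbidden (parity).
(b)–(d): allowed.
(c)–(d): allowed.
Allowed pairs: 2 of 6.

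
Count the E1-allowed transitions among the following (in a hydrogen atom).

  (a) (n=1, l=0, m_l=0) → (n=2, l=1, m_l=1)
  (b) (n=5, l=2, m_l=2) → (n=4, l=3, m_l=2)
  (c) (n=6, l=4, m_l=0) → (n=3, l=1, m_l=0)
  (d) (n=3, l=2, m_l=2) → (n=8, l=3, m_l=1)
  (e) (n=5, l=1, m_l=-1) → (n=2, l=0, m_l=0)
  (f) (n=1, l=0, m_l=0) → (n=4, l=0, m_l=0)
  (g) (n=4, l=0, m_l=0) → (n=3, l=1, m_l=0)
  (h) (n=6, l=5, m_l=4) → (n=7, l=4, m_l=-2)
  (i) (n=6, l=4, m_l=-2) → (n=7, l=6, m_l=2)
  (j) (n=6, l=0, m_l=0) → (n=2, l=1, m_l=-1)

(a) allowed
(b) allowed
(c) forbidden — Δl = -3 (E1 requires Δl = ±1)
(d) allowed
(e) allowed
(f) forbidden — Δl = +0 (E1 requires Δl = ±1)
(g) allowed
(h) forbidden — Δm_l = -6 (E1 requires Δm_l = 0, ±1)
(i) forbidden — Δl = +2 (E1 requires Δl = ±1); Δm_l = +4 (E1 requires Δm_l = 0, ±1)
(j) allowed
Total allowed: 6 of 10.

6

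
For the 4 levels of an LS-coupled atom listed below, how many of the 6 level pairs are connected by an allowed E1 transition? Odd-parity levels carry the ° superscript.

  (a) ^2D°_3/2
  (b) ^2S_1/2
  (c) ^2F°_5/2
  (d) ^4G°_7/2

0

(a)–(b): forbidden (ΔL).
(a)–(c): forbidden (parity).
(a)–(d): forbidden (parity, ΔS, ΔL, ΔJ).
(b)–(c): forbidden (ΔL, ΔJ).
(b)–(d): forbidden (ΔS, ΔL, ΔJ).
(c)–(d): forbidden (parity, ΔS).
Allowed pairs: 0 of 6.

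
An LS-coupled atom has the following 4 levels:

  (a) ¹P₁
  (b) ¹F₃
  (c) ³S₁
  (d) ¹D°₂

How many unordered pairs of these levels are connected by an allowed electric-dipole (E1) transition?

2

(a)–(b): forbidden (parity, ΔL, ΔJ).
(a)–(c): forbidden (parity, ΔS).
(a)–(d): allowed.
(b)–(c): forbidden (parity, ΔS, ΔL, ΔJ).
(b)–(d): allowed.
(c)–(d): forbidden (ΔS, ΔL).
Allowed pairs: 2 of 6.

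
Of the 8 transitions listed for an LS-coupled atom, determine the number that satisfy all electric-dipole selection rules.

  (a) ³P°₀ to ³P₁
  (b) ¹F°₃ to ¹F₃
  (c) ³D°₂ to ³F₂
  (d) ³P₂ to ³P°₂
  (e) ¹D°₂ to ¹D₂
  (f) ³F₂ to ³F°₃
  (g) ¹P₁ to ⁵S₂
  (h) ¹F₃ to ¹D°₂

7

(a) allowed
(b) allowed
(c) allowed
(d) allowed
(e) allowed
(f) allowed
(g) forbidden (parity, ΔS fail)
(h) allowed
Total allowed: 7 of 8.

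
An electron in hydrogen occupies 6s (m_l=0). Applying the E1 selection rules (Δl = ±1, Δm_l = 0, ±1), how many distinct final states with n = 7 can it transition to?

E1 requires Δl = ±1, so l_f ∈ {-1, 1}; with 0 ≤ l_f ≤ n_f−1 = 6, the allowed l_f values are {1}.
For l_f = 1: m_f ∈ {m_i−1, m_i, m_i+1} ∩ [−1, 1] = {-1, 0, 1} → 3 states.
Total: 3.

3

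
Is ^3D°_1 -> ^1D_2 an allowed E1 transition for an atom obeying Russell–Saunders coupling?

Initial level: S=1, L=2, J=1, parity odd. Final level: S=0, L=2, J=2, parity even.
ΔJ = 0, ±1 (not J=0↔0): J: 1 → 2, ΔJ = +1 — passes.
ΔS = 0: S: 1 → 0 — fails.
ΔL = 0, ±1 (not L=0↔0): L: 2 → 2, ΔL = +0 — passes.
Parity must change: odd → even — passes.
Rule(s) violated: ΔS.

forbidden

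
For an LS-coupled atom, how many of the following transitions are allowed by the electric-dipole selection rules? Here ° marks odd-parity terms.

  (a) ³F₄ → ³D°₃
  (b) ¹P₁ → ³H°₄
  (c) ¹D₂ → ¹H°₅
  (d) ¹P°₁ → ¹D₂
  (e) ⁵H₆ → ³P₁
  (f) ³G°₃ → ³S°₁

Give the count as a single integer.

2

(a) allowed
(b) forbidden (ΔS, ΔL, ΔJ fail)
(c) forbidden (ΔL, ΔJ fail)
(d) allowed
(e) forbidden (parity, ΔS, ΔL, ΔJ fail)
(f) forbidden (parity, ΔL, ΔJ fail)
Total allowed: 2 of 6.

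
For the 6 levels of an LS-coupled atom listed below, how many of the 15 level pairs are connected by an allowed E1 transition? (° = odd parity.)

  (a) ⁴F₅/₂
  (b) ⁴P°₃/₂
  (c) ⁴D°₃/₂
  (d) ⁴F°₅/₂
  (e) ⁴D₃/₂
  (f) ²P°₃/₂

(a)–(b): forbidden (ΔL).
(a)–(c): allowed.
(a)–(d): allowed.
(a)–(e): forbidden (parity).
(a)–(f): forbidden (ΔS, ΔL).
(b)–(c): forbidden (parity).
(b)–(d): forbidden (parity, ΔL).
(b)–(e): allowed.
(b)–(f): forbidden (parity, ΔS).
(c)–(d): forbidden (parity).
(c)–(e): allowed.
(c)–(f): forbidden (parity, ΔS).
(d)–(e): allowed.
(d)–(f): forbidden (parity, ΔS, ΔL).
(e)–(f): forbidden (ΔS).
Allowed pairs: 5 of 15.

5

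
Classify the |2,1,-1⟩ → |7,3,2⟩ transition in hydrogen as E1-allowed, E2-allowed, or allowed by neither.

neither

Δl = 3 − 1 = +2; l_i + l_f = 4.
Δm_l = +3.
E1 (Δl = ±1, |Δm_l| ≤ 1): not satisfied.
E2 (Δl = 0,±2, l_i+l_f ≥ 2, |Δm_l| ≤ 2): not satisfied.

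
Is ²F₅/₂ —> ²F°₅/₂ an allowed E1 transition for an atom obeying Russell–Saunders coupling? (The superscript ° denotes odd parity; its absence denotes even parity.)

allowed

Parity must change: even → odd — satisfied.
ΔS = 0: S: 1/2 → 1/2 — satisfied.
ΔL = 0, ±1 (not L=0↔0): L: 3 → 3, ΔL = +0 — satisfied.
ΔJ = 0, ±1 (not J=0↔0): J: 5/2 → 5/2, ΔJ = +0 — satisfied.
All four E1 rules are satisfied.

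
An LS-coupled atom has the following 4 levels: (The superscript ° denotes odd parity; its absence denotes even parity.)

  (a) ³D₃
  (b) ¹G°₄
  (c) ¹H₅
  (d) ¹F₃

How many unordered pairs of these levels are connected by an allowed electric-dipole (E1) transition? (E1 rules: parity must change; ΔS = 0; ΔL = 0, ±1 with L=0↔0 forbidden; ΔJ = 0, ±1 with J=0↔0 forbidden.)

(a)–(b): forbidden (ΔS, ΔL).
(a)–(c): forbidden (parity, ΔS, ΔL, ΔJ).
(a)–(d): forbidden (parity, ΔS).
(b)–(c): allowed.
(b)–(d): allowed.
(c)–(d): forbidden (parity, ΔL, ΔJ).
Allowed pairs: 2 of 6.

2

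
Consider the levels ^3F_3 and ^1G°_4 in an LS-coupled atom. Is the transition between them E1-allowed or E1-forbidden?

forbidden

Parity must change: even → odd — ✓.
ΔS = 0: S: 1 → 0 — ✗.
ΔL = 0, ±1 (not L=0↔0): L: 3 → 4, ΔL = +1 — ✓.
ΔJ = 0, ±1 (not J=0↔0): J: 3 → 4, ΔJ = +1 — ✓.
Rule(s) violated: ΔS.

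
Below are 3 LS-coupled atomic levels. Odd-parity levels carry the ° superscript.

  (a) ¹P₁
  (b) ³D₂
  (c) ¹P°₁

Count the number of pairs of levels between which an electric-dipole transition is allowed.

1

(a)–(b): forbidden (parity, ΔS).
(a)–(c): allowed.
(b)–(c): forbidden (ΔS).
Allowed pairs: 1 of 3.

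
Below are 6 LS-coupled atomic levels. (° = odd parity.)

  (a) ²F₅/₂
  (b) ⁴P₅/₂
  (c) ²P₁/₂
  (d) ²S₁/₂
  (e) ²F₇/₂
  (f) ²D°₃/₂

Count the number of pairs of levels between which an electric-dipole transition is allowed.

(a)–(b): forbidden (parity, ΔS, ΔL).
(a)–(c): forbidden (parity, ΔL, ΔJ).
(a)–(d): forbidden (parity, ΔL, ΔJ).
(a)–(e): forbidden (parity).
(a)–(f): allowed.
(b)–(c): forbidden (parity, ΔS, ΔJ).
(b)–(d): forbidden (parity, ΔS, ΔJ).
(b)–(e): forbidden (parity, ΔS, ΔL).
(b)–(f): forbidden (ΔS).
(c)–(d): forbidden (parity).
(c)–(e): forbidden (parity, ΔL, ΔJ).
(c)–(f): allowed.
(d)–(e): forbidden (parity, ΔL, ΔJ).
(d)–(f): forbidden (ΔL).
(e)–(f): forbidden (ΔJ).
Allowed pairs: 2 of 15.

2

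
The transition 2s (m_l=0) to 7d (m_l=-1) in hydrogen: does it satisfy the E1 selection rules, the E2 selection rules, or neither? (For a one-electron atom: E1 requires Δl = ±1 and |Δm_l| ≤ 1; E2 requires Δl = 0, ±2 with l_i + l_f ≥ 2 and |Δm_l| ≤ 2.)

Δl = 2 − 0 = +2; l_i + l_f = 2.
Δm_l = -1.
E1 (Δl = ±1, |Δm_l| ≤ 1): not satisfied.
E2 (Δl = 0,±2, l_i+l_f ≥ 2, |Δm_l| ≤ 2): satisfied.

E2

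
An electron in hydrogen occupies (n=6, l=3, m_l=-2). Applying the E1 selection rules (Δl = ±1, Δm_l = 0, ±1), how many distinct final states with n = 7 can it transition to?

5

E1 requires Δl = ±1, so l_f ∈ {2, 4}; with 0 ≤ l_f ≤ n_f−1 = 6, the allowed l_f values are {2, 4}.
For l_f = 2: m_f ∈ {m_i−1, m_i, m_i+1} ∩ [−2, 2] = {-2, -1} → 2 states.
For l_f = 4: m_f ∈ {m_i−1, m_i, m_i+1} ∩ [−4, 4] = {-3, -2, -1} → 3 states.
Total: 5.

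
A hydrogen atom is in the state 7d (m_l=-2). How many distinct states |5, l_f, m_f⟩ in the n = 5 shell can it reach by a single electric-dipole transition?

4

E1 requires Δl = ±1, so l_f ∈ {1, 3}; with 0 ≤ l_f ≤ n_f−1 = 4, the allowed l_f values are {1, 3}.
For l_f = 1: m_f ∈ {m_i−1, m_i, m_i+1} ∩ [−1, 1] = {-1} → 1 state.
For l_f = 3: m_f ∈ {m_i−1, m_i, m_i+1} ∩ [−3, 3] = {-3, -2, -1} → 3 states.
Total: 4.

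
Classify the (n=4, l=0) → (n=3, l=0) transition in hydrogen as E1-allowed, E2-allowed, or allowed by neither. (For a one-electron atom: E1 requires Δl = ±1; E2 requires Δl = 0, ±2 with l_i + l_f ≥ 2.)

Δl = 0 − 0 = +0; l_i + l_f = 0.
E1 (Δl = ±1): not satisfied.
E2 (Δl = 0,±2, l_i+l_f ≥ 2): not satisfied.

neither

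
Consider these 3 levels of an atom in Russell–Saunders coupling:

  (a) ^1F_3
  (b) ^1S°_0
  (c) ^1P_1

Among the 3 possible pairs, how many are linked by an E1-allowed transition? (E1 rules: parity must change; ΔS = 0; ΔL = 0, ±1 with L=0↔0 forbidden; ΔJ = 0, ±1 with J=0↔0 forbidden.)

(a)–(b): forbidden (ΔL, ΔJ).
(a)–(c): forbidden (parity, ΔL, ΔJ).
(b)–(c): allowed.
Allowed pairs: 1 of 3.

1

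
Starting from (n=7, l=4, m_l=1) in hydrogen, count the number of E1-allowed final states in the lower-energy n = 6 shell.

E1 requires Δl = ±1, so l_f ∈ {3, 5}; with 0 ≤ l_f ≤ n_f−1 = 5, the allowed l_f values are {3, 5}.
For l_f = 3: m_f ∈ {m_i−1, m_i, m_i+1} ∩ [−3, 3] = {0, 1, 2} → 3 states.
For l_f = 5: m_f ∈ {m_i−1, m_i, m_i+1} ∩ [−5, 5] = {0, 1, 2} → 3 states.
Total: 6.

6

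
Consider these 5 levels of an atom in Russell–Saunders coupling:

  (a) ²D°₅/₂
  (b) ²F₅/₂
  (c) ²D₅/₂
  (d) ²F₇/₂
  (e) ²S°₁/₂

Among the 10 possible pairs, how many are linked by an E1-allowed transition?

(a)–(b): allowed.
(a)–(c): allowed.
(a)–(d): allowed.
(a)–(e): forbidden (parity, ΔL, ΔJ).
(b)–(c): forbidden (parity).
(b)–(d): forbidden (parity).
(b)–(e): forbidden (ΔL, ΔJ).
(c)–(d): forbidden (parity).
(c)–(e): forbidden (ΔL, ΔJ).
(d)–(e): forbidden (ΔL, ΔJ).
Allowed pairs: 3 of 10.

3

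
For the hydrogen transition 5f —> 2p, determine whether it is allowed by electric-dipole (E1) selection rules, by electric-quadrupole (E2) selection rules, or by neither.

E2

Δl = 1 − 3 = -2; l_i + l_f = 4.
E1 (Δl = ±1): not satisfied.
E2 (Δl = 0,±2, l_i+l_f ≥ 2): satisfied.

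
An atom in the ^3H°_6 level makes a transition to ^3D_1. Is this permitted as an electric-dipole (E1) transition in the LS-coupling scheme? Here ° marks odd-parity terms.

Reading off the term symbols: S 1→1, L 5→2, J 6→1, parity odd→even.
Parity must change: odd → even — satisfied.
ΔS = 0: S: 1 → 1 — satisfied.
ΔL = 0, ±1 (not L=0↔0): L: 5 → 2, ΔL = -3 — violated.
ΔJ = 0, ±1 (not J=0↔0): J: 6 → 1, ΔJ = -5 — violated.
Rule(s) violated: ΔL, ΔJ.

forbidden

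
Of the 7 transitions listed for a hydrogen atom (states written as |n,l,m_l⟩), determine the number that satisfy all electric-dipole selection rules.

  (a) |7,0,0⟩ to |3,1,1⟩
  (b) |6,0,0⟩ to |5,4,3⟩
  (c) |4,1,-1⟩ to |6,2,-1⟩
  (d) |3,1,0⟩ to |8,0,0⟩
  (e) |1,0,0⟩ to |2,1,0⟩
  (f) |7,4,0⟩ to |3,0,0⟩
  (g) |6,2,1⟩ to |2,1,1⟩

(a) allowed
(b) forbidden — Δl = +4 (E1 requires Δl = ±1); Δm_l = +3 (E1 requires Δm_l = 0, ±1)
(c) allowed
(d) allowed
(e) allowed
(f) forbidden — Δl = -4 (E1 requires Δl = ±1)
(g) allowed
Total allowed: 5 of 7.

5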